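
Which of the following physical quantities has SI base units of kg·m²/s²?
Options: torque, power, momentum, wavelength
Checking the SI base units of each option:
  torque (τ = Fr): kg·m²/s²  ✓ matches
  power (P = W/t): kg·m²/s³  ✗
  momentum (p = mv): kg·m/s  ✗
  wavelength (λ = v/f): m  ✗

Only torque has units kg·m²/s².

Answer: torque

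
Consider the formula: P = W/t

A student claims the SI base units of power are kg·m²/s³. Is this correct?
Units of each symbol in P = W/t:
  W (work): kg·m²/s²
  t (time): s  → in the denominator, contributes 1/s

Multiplying the contributions: [kg·m²/s²] · [1/s]
Adding exponents of each base unit: kg: 1, m: 2, s: -3
SI base units of power: kg·m²/s³

The claimed units kg·m²/s³ match the derived units, so the claim is correct.

Answer: Yes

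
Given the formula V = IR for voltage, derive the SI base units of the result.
Units of each symbol in V = IR:
  I (current): A
  R (resistance, in ohms): kg·m²/(s³·A²)

Multiplying the contributions: [A] · [kg·m²/(s³·A²)]
Adding exponents of each base unit: kg: 1, m: 2, s: -3, A: -1
SI base units of voltage: kg·m²/(s³·A)

Answer: kg·m²/(s³·A)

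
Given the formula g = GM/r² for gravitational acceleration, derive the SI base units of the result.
Units of each symbol in g = GM/r²:
  G (gravitational constant): m³/(kg·s²)
  M (mass): kg
  r (distance): m  → to the power 2 in the denominator, contributes 1/m²

Multiplying the contributions: [m³/(kg·s²)] · [kg] · [1/m²]
Adding exponents of each base unit: m: 1, s: -2
SI base units of gravitational acceleration: m/s²

Answer: m/s²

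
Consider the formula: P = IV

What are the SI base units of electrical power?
Units of each symbol in P = IV:
  I (current): A
  V (voltage, in volts): kg·m²/(s³·A)

Multiplying the contributions: [A] · [kg·m²/(s³·A)]
Adding exponents of each base unit: kg: 1, m: 2, s: -3
SI base units of electrical power: kg·m²/s³

Answer: kg·m²/s³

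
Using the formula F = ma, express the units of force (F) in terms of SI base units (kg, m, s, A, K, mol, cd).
Units of each symbol in F = ma:
  m (mass): kg
  a (acceleration): m/s²

Multiplying the contributions: [kg] · [m/s²]
Adding exponents of each base unit: kg: 1, m: 1, s: -2
SI base units of force: kg·m/s²

Answer: kg·m/s²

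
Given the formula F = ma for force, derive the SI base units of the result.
Units of each symbol in F = ma:
  m (mass): kg
  a (acceleration): m/s²

Multiplying the contributions: [kg] · [m/s²]
Adding exponents of each base unit: kg: 1, m: 1, s: -2
SI base units of force: kg·m/s²

Answer: kg·m/s²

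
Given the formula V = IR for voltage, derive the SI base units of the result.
Units of each symbol in V = IR:
  I (current): A
  R (resistance, in ohms): kg·m²/(s³·A²)

Multiplying the contributions: [A] · [kg·m²/(s³·A²)]
Adding exponents of each base unit: kg: 1, m: 2, s: -3, A: -1
SI base units of voltage: kg·m²/(s³·A)

Answer: kg·m²/(s³·A)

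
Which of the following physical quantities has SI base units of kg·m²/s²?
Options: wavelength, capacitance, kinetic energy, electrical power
Checking the SI base units of each option:
  wavelength (λ = v/f): m  ✗
  capacitance (C = Q/V): s⁴·A²/(kg·m²)  ✗
  kinetic energy (E = ½mv²): kg·m²/s²  ✓ matches
  electrical power (P = IV): kg·m²/s³  ✗

Only kinetic energy has units kg·m²/s².

Answer: kinetic energy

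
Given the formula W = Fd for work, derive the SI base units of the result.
Units of each symbol in W = Fd:
  F (force): kg·m/s²
  d (displacement): m

Multiplying the contributions: [kg·m/s²] · [m]
Adding exponents of each base unit: kg: 1, m: 2, s: -2
SI base units of work: kg·m²/s²

Answer: kg·m²/s²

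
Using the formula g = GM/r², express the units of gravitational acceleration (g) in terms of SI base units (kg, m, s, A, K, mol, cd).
Units of each symbol in g = GM/r²:
  G (gravitational constant): m³/(kg·s²)
  M (mass): kg
  r (distance): m  → to the power 2 in the denominator, contributes 1/m²

Multiplying the contributions: [m³/(kg·s²)] · [kg] · [1/m²]
Adding exponents of each base unit: m: 1, s: -2
SI base units of gravitational acceleration: m/s²

Answer: m/s²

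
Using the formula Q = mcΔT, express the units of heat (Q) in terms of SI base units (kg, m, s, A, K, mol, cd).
Units of each symbol in Q = mcΔT:
  m (mass): kg
  c (specific heat capacity, in J/(kg·K)): m²/(s²·K)
  ΔT (temperature change): K

Multiplying the contributions: [kg] · [m²/(s²·K)] · [K]
Adding exponents of each base unit: kg: 1, m: 2, s: -2
SI base units of heat: kg·m²/s²

Answer: kg·m²/s²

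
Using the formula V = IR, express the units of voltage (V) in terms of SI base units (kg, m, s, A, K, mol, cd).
Units of each symbol in V = IR:
  I (current): A
  R (resistance, in ohms): kg·m²/(s³·A²)

Multiplying the contributions: [A] · [kg·m²/(s³·A²)]
Adding exponents of each base unit: kg: 1, m: 2, s: -3, A: -1
SI base units of voltage: kg·m²/(s³·A)

Answer: kg·m²/(s³·A)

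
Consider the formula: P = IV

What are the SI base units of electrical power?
Units of each symbol in P = IV:
  I (current): A
  V (voltage, in volts): kg·m²/(s³·A)

Multiplying the contributions: [A] · [kg·m²/(s³·A)]
Adding exponents of each base unit: kg: 1, m: 2, s: -3
SI base units of electrical power: kg·m²/s³

Answer: kg·m²/s³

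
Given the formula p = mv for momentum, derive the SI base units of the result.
Units of each symbol in p = mv:
  m (mass): kg
  v (velocity): m/s

Multiplying the contributions: [kg] · [m/s]
Adding exponents of each base unit: kg: 1, m: 1, s: -1
SI base units of momentum: kg·m/s

Answer: kg·m/s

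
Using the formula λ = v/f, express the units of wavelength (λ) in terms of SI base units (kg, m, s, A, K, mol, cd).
Units of each symbol in λ = v/f:
  v (wave speed): m/s
  f (frequency): 1/s  → in the denominator, contributes s

Multiplying the contributions: [m/s] · [s]
Adding exponents of each base unit: m: 1
SI base units of wavelength: m

Answer: m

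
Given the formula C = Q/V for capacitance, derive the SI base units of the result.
Units of each symbol in C = Q/V:
  Q (charge, in coulombs): s·A
  V (voltage, in volts): kg·m²/(s³·A)  → in the denominator, contributes s³·A/(kg·m²)

Multiplying the contributions: [s·A] · [s³·A/(kg·m²)]
Adding exponents of each base unit: kg: -1, m: -2, s: 4, A: 2
SI base units of capacitance: s⁴·A²/(kg·m²)

Answer: s⁴·A²/(kg·m²)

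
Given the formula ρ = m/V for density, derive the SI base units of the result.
Units of each symbol in ρ = m/V:
  m (mass): kg
  V (volume): m³  → in the denominator, contributes 1/m³

Multiplying the contributions: [kg] · [1/m³]
Adding exponents of each base unit: kg: 1, m: -3
SI base units of density: kg/m³

Answer: kg/m³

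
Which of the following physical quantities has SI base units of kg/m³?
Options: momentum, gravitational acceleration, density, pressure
Checking the SI base units of each option:
  momentum (p = mv): kg·m/s  ✗
  gravitational acceleration (g = GM/r²): m/s²  ✗
  density (ρ = m/V): kg/m³  ✓ matches
  pressure (P = F/A): kg/(m·s²)  ✗

Only density has units kg/m³.

Answer: density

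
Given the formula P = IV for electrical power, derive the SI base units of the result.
Units of each symbol in P = IV:
  I (current): A
  V (voltage, in volts): kg·m²/(s³·A)

Multiplying the contributions: [A] · [kg·m²/(s³·A)]
Adding exponents of each base unit: kg: 1, m: 2, s: -3
SI base units of electrical power: kg·m²/s³

Answer: kg·m²/s³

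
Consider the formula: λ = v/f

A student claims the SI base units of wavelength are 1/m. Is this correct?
Units of each symbol in λ = v/f:
  v (wave speed): m/s
  f (frequency): 1/s  → in the denominator, contributes s

Multiplying the contributions: [m/s] · [s]
Adding exponents of each base unit: m: 1
SI base units of wavelength: m

The claimed units 1/m (exponents m: -1) do not match the derived units m (exponents m: 1), so the claim is incorrect.

Answer: No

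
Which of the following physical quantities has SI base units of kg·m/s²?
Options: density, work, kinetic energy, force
Checking the SI base units of each option:
  density (ρ = m/V): kg/m³  ✗
  work (W = Fd): kg·m²/s²  ✗
  kinetic energy (E = ½mv²): kg·m²/s²  ✗
  force (F = ma): kg·m/s²  ✓ matches

Only force has units kg·m/s².

Answer: force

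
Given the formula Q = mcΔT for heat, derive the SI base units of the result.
Units of each symbol in Q = mcΔT:
  m (mass): kg
  c (specific heat capacity, in J/(kg·K)): m²/(s²·K)
  ΔT (temperature change): K

Multiplying the contributions: [kg] · [m²/(s²·K)] · [K]
Adding exponents of each base unit: kg: 1, m: 2, s: -2
SI base units of heat: kg·m²/s²

Answer: kg·m²/s²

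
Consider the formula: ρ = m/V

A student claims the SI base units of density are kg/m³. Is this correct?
Units of each symbol in ρ = m/V:
  m (mass): kg
  V (volume): m³  → in the denominator, contributes 1/m³

Multiplying the contributions: [kg] · [1/m³]
Adding exponents of each base unit: kg: 1, m: -3
SI base units of density: kg/m³

The claimed units kg/m³ match the derived units, so the claim is correct.

Answer: Yes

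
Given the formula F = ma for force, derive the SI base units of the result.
Units of each symbol in F = ma:
  m (mass): kg
  a (acceleration): m/s²

Multiplying the contributions: [kg] · [m/s²]
Adding exponents of each base unit: kg: 1, m: 1, s: -2
SI base units of force: kg·m/s²

Answer: kg·m/s²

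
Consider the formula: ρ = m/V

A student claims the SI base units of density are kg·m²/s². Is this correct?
Units of each symbol in ρ = m/V:
  m (mass): kg
  V (volume): m³  → in the denominator, contributes 1/m³

Multiplying the contributions: [kg] · [1/m³]
Adding exponents of each base unit: kg: 1, m: -3
SI base units of density: kg/m³

The claimed units kg·m²/s² (exponents kg: 1, m: 2, s: -2) do not match the derived units kg/m³ (exponents kg: 1, m: -3), so the claim is incorrect.

Answer: No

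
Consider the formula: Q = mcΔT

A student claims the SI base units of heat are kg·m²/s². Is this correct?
Units of each symbol in Q = mcΔT:
  m (mass): kg
  c (specific heat capacity, in J/(kg·K)): m²/(s²·K)
  ΔT (temperature change): K

Multiplying the contributions: [kg] · [m²/(s²·K)] · [K]
Adding exponents of each base unit: kg: 1, m: 2, s: -2
SI base units of heat: kg·m²/s²

The claimed units kg·m²/s² match the derived units, so the claim is correct.

Answer: Yes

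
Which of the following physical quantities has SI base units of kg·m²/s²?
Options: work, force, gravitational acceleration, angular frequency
Checking the SI base units of each option:
  work (W = Fd): kg·m²/s²  ✓ matches
  force (F = ma): kg·m/s²  ✗
  gravitational acceleration (g = GM/r²): m/s²  ✗
  angular frequency (ω = 2πf): 1/s  ✗

Only work has units kg·m²/s².

Answer: work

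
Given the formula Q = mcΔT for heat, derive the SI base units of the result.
Units of each symbol in Q = mcΔT:
  m (mass): kg
  c (specific heat capacity, in J/(kg·K)): m²/(s²·K)
  ΔT (temperature change): K

Multiplying the contributions: [kg] · [m²/(s²·K)] · [K]
Adding exponents of each base unit: kg: 1, m: 2, s: -2
SI base units of heat: kg·m²/s²

Answer: kg·m²/s²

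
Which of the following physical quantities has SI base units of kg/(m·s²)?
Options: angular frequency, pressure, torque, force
Checking the SI base units of each option:
  angular frequency (ω = 2πf): 1/s  ✗
  pressure (P = F/A): kg/(m·s²)  ✓ matches
  torque (τ = Fr): kg·m²/s²  ✗
  force (F = ma): kg·m/s²  ✗

Only pressure has units kg/(m·s²).

Answer: pressure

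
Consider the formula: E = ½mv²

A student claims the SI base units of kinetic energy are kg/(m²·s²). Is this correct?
Units of each symbol in E = ½mv²:
  m (mass): kg
  v (speed): m/s  → to the power 2, contributes m²/s²
  The factor ½ is dimensionless.

Multiplying the contributions: [kg] · [m²/s²]
Adding exponents of each base unit: kg: 1, m: 2, s: -2
SI base units of kinetic energy: kg·m²/s²

The claimed units kg/(m²·s²) (exponents kg: 1, m: -2, s: -2) do not match the derived units kg·m²/s² (exponents kg: 1, m: 2, s: -2), so the claim is incorrect.

Answer: No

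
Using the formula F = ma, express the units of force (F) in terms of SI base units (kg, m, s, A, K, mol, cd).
Units of each symbol in F = ma:
  m (mass): kg
  a (acceleration): m/s²

Multiplying the contributions: [kg] · [m/s²]
Adding exponents of each base unit: kg: 1, m: 1, s: -2
SI base units of force: kg·m/s²

Answer: kg·m/s²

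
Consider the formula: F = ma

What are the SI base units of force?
Units of each symbol in F = ma:
  m (mass): kg
  a (acceleration): m/s²

Multiplying the contributions: [kg] · [m/s²]
Adding exponents of each base unit: kg: 1, m: 1, s: -2
SI base units of force: kg·m/s²

Answer: kg·m/s²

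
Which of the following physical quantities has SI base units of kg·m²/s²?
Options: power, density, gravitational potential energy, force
Checking the SI base units of each option:
  power (P = W/t): kg·m²/s³  ✗
  density (ρ = m/V): kg/m³  ✗
  gravitational potential energy (U = -GMm/r): kg·m²/s²  ✓ matches
  force (F = ma): kg·m/s²  ✗

Only gravitational potential energy has units kg·m²/s².

Answer: gravitational potential energy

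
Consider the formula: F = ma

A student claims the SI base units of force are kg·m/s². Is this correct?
Units of each symbol in F = ma:
  m (mass): kg
  a (acceleration): m/s²

Multiplying the contributions: [kg] · [m/s²]
Adding exponents of each base unit: kg: 1, m: 1, s: -2
SI base units of force: kg·m/s²

The claimed units kg·m/s² match the derived units, so the claim is correct.

Answer: Yes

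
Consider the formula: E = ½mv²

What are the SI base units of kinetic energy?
Units of each symbol in E = ½mv²:
  m (mass): kg
  v (speed): m/s  → to the power 2, contributes m²/s²
  The factor ½ is dimensionless.

Multiplying the contributions: [kg] · [m²/s²]
Adding exponents of each base unit: kg: 1, m: 2, s: -2
SI base units of kinetic energy: kg·m²/s²

Answer: kg·m²/s²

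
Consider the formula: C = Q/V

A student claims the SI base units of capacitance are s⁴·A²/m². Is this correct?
Units of each symbol in C = Q/V:
  Q (charge, in coulombs): s·A
  V (voltage, in volts): kg·m²/(s³·A)  → in the denominator, contributes s³·A/(kg·m²)

Multiplying the contributions: [s·A] · [s³·A/(kg·m²)]
Adding exponents of each base unit: kg: -1, m: -2, s: 4, A: 2
SI base units of capacitance: s⁴·A²/(kg·m²)

The claimed units s⁴·A²/m² (exponents m: -2, s: 4, A: 2) do not match the derived units s⁴·A²/(kg·m²) (exponents kg: -1, m: -2, s: 4, A: 2), so the claim is incorrect.

Answer: No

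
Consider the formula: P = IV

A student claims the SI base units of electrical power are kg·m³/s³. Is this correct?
Units of each symbol in P = IV:
  I (current): A
  V (voltage, in volts): kg·m²/(s³·A)

Multiplying the contributions: [A] · [kg·m²/(s³·A)]
Adding exponents of each base unit: kg: 1, m: 2, s: -3
SI base units of electrical power: kg·m²/s³

The claimed units kg·m³/s³ (exponents kg: 1, m: 3, s: -3) do not match the derived units kg·m²/s³ (exponents kg: 1, m: 2, s: -3), so the claim is incorrect.

Answer: No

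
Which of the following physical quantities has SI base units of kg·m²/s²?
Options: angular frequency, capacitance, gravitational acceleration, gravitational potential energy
Checking the SI base units of each option:
  angular frequency (ω = 2πf): 1/s  ✗
  capacitance (C = Q/V): s⁴·A²/(kg·m²)  ✗
  gravitational acceleration (g = GM/r²): m/s²  ✗
  gravitational potential energy (U = -GMm/r): kg·m²/s²  ✓ matches

Only gravitational potential energy has units kg·m²/s².

Answer: gravitational potential energy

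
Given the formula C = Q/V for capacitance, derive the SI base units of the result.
Units of each symbol in C = Q/V:
  Q (charge, in coulombs): s·A
  V (voltage, in volts): kg·m²/(s³·A)  → in the denominator, contributes s³·A/(kg·m²)

Multiplying the contributions: [s·A] · [s³·A/(kg·m²)]
Adding exponents of each base unit: kg: -1, m: -2, s: 4, A: 2
SI base units of capacitance: s⁴·A²/(kg·m²)

Answer: s⁴·A²/(kg·m²)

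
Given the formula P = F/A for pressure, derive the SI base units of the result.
Units of each symbol in P = F/A:
  F (force): kg·m/s²
  A (area): m²  → in the denominator, contributes 1/m²

Multiplying the contributions: [kg·m/s²] · [1/m²]
Adding exponents of each base unit: kg: 1, m: -1, s: -2
SI base units of pressure: kg/(m·s²)

Answer: kg/(m·s²)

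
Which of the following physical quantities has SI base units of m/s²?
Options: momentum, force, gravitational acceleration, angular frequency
Checking the SI base units of each option:
  momentum (p = mv): kg·m/s  ✗
  force (F = ma): kg·m/s²  ✗
  gravitational acceleration (g = GM/r²): m/s²  ✓ matches
  angular frequency (ω = 2πf): 1/s  ✗

Only gravitational acceleration has units m/s².

Answer: gravitational acceleration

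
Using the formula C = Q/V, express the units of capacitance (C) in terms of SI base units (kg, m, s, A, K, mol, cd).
Units of each symbol in C = Q/V:
  Q (charge, in coulombs): s·A
  V (voltage, in volts): kg·m²/(s³·A)  → in the denominator, contributes s³·A/(kg·m²)

Multiplying the contributions: [s·A] · [s³·A/(kg·m²)]
Adding exponents of each base unit: kg: -1, m: -2, s: 4, A: 2
SI base units of capacitance: s⁴·A²/(kg·m²)

Answer: s⁴·A²/(kg·m²)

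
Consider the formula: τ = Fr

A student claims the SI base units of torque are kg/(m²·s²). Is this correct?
Units of each symbol in τ = Fr:
  F (force): kg·m/s²
  r (lever arm): m

Multiplying the contributions: [kg·m/s²] · [m]
Adding exponents of each base unit: kg: 1, m: 2, s: -2
SI base units of torque: kg·m²/s²

The claimed units kg/(m²·s²) (exponents kg: 1, m: -2, s: -2) do not match the derived units kg·m²/s² (exponents kg: 1, m: 2, s: -2), so the claim is incorrect.

Answer: No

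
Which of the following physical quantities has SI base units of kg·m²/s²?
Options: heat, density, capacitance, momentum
Checking the SI base units of each option:
  heat (Q = mcΔT): kg·m²/s²  ✓ matches
  density (ρ = m/V): kg/m³  ✗
  capacitance (C = Q/V): s⁴·A²/(kg·m²)  ✗
  momentum (p = mv): kg·m/s  ✗

Only heat has units kg·m²/s².

Answer: heat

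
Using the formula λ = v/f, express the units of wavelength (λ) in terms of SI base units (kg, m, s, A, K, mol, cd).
Units of each symbol in λ = v/f:
  v (wave speed): m/s
  f (frequency): 1/s  → in the denominator, contributes s

Multiplying the contributions: [m/s] · [s]
Adding exponents of each base unit: m: 1
SI base units of wavelength: m

Answer: m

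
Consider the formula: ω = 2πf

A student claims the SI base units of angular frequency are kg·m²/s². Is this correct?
Units of each symbol in ω = 2πf:
  f (frequency): 1/s
  The factor 2π is dimensionless.

Multiplying the contributions: [1/s]
Adding exponents of each base unit: s: -1
SI base units of angular frequency: 1/s

The claimed units kg·m²/s² (exponents kg: 1, m: 2, s: -2) do not match the derived units 1/s (exponents s: -1), so the claim is incorrect.

Answer: No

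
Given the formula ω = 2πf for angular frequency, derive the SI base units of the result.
Units of each symbol in ω = 2πf:
  f (frequency): 1/s
  The factor 2π is dimensionless.

Multiplying the contributions: [1/s]
Adding exponents of each base unit: s: -1
SI base units of angular frequency: 1/s

Answer: 1/s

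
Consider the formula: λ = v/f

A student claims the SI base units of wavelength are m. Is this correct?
Units of each symbol in λ = v/f:
  v (wave speed): m/s
  f (frequency): 1/s  → in the denominator, contributes s

Multiplying the contributions: [m/s] · [s]
Adding exponents of each base unit: m: 1
SI base units of wavelength: m

The claimed units m match the derived units, so the claim is correct.

Answer: Yes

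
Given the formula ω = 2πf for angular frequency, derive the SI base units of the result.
Units of each symbol in ω = 2πf:
  f (frequency): 1/s
  The factor 2π is dimensionless.

Multiplying the contributions: [1/s]
Adding exponents of each base unit: s: -1
SI base units of angular frequency: 1/s

Answer: 1/s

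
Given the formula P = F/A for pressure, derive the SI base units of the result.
Units of each symbol in P = F/A:
  F (force): kg·m/s²
  A (area): m²  → in the denominator, contributes 1/m²

Multiplying the contributions: [kg·m/s²] · [1/m²]
Adding exponents of each base unit: kg: 1, m: -1, s: -2
SI base units of pressure: kg/(m·s²)

Answer: kg/(m·s²)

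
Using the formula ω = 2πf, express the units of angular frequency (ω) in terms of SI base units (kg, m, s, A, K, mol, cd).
Units of each symbol in ω = 2πf:
  f (frequency): 1/s
  The factor 2π is dimensionless.

Multiplying the contributions: [1/s]
Adding exponents of each base unit: s: -1
SI base units of angular frequency: 1/s

Answer: 1/s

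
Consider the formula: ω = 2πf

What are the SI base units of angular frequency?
Units of each symbol in ω = 2πf:
  f (frequency): 1/s
  The factor 2π is dimensionless.

Multiplying the contributions: [1/s]
Adding exponents of each base unit: s: -1
SI base units of angular frequency: 1/s

Answer: 1/s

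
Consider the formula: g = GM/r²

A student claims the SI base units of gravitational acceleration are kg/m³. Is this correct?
Units of each symbol in g = GM/r²:
  G (gravitational constant): m³/(kg·s²)
  M (mass): kg
  r (distance): m  → to the power 2 in the denominator, contributes 1/m²

Multiplying the contributions: [m³/(kg·s²)] · [kg] · [1/m²]
Adding exponents of each base unit: m: 1, s: -2
SI base units of gravitational acceleration: m/s²

The claimed units kg/m³ (exponents kg: 1, m: -3) do not match the derived units m/s² (exponents m: 1, s: -2), so the claim is incorrect.

Answer: No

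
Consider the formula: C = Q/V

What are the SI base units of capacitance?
Units of each symbol in C = Q/V:
  Q (charge, in coulombs): s·A
  V (voltage, in volts): kg·m²/(s³·A)  → in the denominator, contributes s³·A/(kg·m²)

Multiplying the contributions: [s·A] · [s³·A/(kg·m²)]
Adding exponents of each base unit: kg: -1, m: -2, s: 4, A: 2
SI base units of capacitance: s⁴·A²/(kg·m²)

Answer: s⁴·A²/(kg·m²)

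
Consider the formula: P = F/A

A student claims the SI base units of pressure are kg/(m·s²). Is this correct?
Units of each symbol in P = F/A:
  F (force): kg·m/s²
  A (area): m²  → in the denominator, contributes 1/m²

Multiplying the contributions: [kg·m/s²] · [1/m²]
Adding exponents of each base unit: kg: 1, m: -1, s: -2
SI base units of pressure: kg/(m·s²)

The claimed units kg/(m·s²) match the derived units, so the claim is correct.

Answer: Yes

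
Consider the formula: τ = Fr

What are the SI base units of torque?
Units of each symbol in τ = Fr:
  F (force): kg·m/s²
  r (lever arm): m

Multiplying the contributions: [kg·m/s²] · [m]
Adding exponents of each base unit: kg: 1, m: 2, s: -2
SI base units of torque: kg·m²/s²

Answer: kg·m²/s²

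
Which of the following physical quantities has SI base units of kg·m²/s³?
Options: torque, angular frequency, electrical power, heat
Checking the SI base units of each option:
  torque (τ = Fr): kg·m²/s²  ✗
  angular frequency (ω = 2πf): 1/s  ✗
  electrical power (P = IV): kg·m²/s³  ✓ matches
  heat (Q = mcΔT): kg·m²/s²  ✗

Only electrical power has units kg·m²/s³.

Answer: electrical power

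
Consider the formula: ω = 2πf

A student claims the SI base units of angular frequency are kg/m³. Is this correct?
Units of each symbol in ω = 2πf:
  f (frequency): 1/s
  The factor 2π is dimensionless.

Multiplying the contributions: [1/s]
Adding exponents of each base unit: s: -1
SI base units of angular frequency: 1/s

The claimed units kg/m³ (exponents kg: 1, m: -3) do not match the derived units 1/s (exponents s: -1), so the claim is incorrect.

Answer: No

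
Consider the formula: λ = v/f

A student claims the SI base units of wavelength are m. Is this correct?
Units of each symbol in λ = v/f:
  v (wave speed): m/s
  f (frequency): 1/s  → in the denominator, contributes s

Multiplying the contributions: [m/s] · [s]
Adding exponents of each base unit: m: 1
SI base units of wavelength: m

The claimed units m match the derived units, so the claim is correct.

Answer: Yes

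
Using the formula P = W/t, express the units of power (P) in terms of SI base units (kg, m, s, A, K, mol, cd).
Units of each symbol in P = W/t:
  W (work): kg·m²/s²
  t (time): s  → in the denominator, contributes 1/s

Multiplying the contributions: [kg·m²/s²] · [1/s]
Adding exponents of each base unit: kg: 1, m: 2, s: -3
SI base units of power: kg·m²/s³

Answer: kg·m²/s³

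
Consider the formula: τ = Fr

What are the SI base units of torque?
Units of each symbol in τ = Fr:
  F (force): kg·m/s²
  r (lever arm): m

Multiplying the contributions: [kg·m/s²] · [m]
Adding exponents of each base unit: kg: 1, m: 2, s: -2
SI base units of torque: kg·m²/s²

Answer: kg·m²/s²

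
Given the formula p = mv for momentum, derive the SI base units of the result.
Units of each symbol in p = mv:
  m (mass): kg
  v (velocity): m/s

Multiplying the contributions: [kg] · [m/s]
Adding exponents of each base unit: kg: 1, m: 1, s: -1
SI base units of momentum: kg·m/s

Answer: kg·m/s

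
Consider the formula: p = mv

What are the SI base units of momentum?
Units of each symbol in p = mv:
  m (mass): kg
  v (velocity): m/s

Multiplying the contributions: [kg] · [m/s]
Adding exponents of each base unit: kg: 1, m: 1, s: -1
SI base units of momentum: kg·m/s

Answer: kg·m/s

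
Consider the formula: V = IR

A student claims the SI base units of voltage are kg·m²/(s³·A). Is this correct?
Units of each symbol in V = IR:
  I (current): A
  R (resistance, in ohms): kg·m²/(s³·A²)

Multiplying the contributions: [A] · [kg·m²/(s³·A²)]
Adding exponents of each base unit: kg: 1, m: 2, s: -3, A: -1
SI base units of voltage: kg·m²/(s³·A)

The claimed units kg·m²/(s³·A) match the derived units, so the claim is correct.

Answer: Yes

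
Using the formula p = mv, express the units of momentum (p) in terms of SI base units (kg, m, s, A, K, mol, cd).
Units of each symbol in p = mv:
  m (mass): kg
  v (velocity): m/s

Multiplying the contributions: [kg] · [m/s]
Adding exponents of each base unit: kg: 1, m: 1, s: -1
SI base units of momentum: kg·m/s

Answer: kg·m/s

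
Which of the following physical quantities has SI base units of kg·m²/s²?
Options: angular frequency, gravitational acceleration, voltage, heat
Checking the SI base units of each option:
  angular frequency (ω = 2πf): 1/s  ✗
  gravitational acceleration (g = GM/r²): m/s²  ✗
  voltage (V = IR): kg·m²/(s³·A)  ✗
  heat (Q = mcΔT): kg·m²/s²  ✓ matches

Only heat has units kg·m²/s².

Answer: heat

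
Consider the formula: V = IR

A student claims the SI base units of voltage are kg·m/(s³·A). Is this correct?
Units of each symbol in V = IR:
  I (current): A
  R (resistance, in ohms): kg·m²/(s³·A²)

Multiplying the contributions: [A] · [kg·m²/(s³·A²)]
Adding exponents of each base unit: kg: 1, m: 2, s: -3, A: -1
SI base units of voltage: kg·m²/(s³·A)

The claimed units kg·m/(s³·A) (exponents kg: 1, m: 1, s: -3, A: -1) do not match the derived units kg·m²/(s³·A) (exponents kg: 1, m: 2, s: -3, A: -1), so the claim is incorrect.

Answer: No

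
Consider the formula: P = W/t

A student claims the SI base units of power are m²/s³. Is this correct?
Units of each symbol in P = W/t:
  W (work): kg·m²/s²
  t (time): s  → in the denominator, contributes 1/s

Multiplying the contributions: [kg·m²/s²] · [1/s]
Adding exponents of each base unit: kg: 1, m: 2, s: -3
SI base units of power: kg·m²/s³

The claimed units m²/s³ (exponents m: 2, s: -3) do not match the derived units kg·m²/s³ (exponents kg: 1, m: 2, s: -3), so the claim is incorrect.

Answer: No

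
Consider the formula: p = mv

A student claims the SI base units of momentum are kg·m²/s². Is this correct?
Units of each symbol in p = mv:
  m (mass): kg
  v (velocity): m/s

Multiplying the contributions: [kg] · [m/s]
Adding exponents of each base unit: kg: 1, m: 1, s: -1
SI base units of momentum: kg·m/s

The claimed units kg·m²/s² (exponents kg: 1, m: 2, s: -2) do not match the derived units kg·m/s (exponents kg: 1, m: 1, s: -1), so the claim is incorrect.

Answer: No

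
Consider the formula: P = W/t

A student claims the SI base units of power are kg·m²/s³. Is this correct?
Units of each symbol in P = W/t:
  W (work): kg·m²/s²
  t (time): s  → in the denominator, contributes 1/s

Multiplying the contributions: [kg·m²/s²] · [1/s]
Adding exponents of each base unit: kg: 1, m: 2, s: -3
SI base units of power: kg·m²/s³

The claimed units kg·m²/s³ match the derived units, so the claim is correct.

Answer: Yes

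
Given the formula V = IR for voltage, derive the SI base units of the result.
Units of each symbol in V = IR:
  I (current): A
  R (resistance, in ohms): kg·m²/(s³·A²)

Multiplying the contributions: [A] · [kg·m²/(s³·A²)]
Adding exponents of each base unit: kg: 1, m: 2, s: -3, A: -1
SI base units of voltage: kg·m²/(s³·A)

Answer: kg·m²/(s³·A)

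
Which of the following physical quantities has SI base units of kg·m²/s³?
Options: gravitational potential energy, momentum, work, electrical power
Checking the SI base units of each option:
  gravitational potential energy (U = -GMm/r): kg·m²/s²  ✗
  momentum (p = mv): kg·m/s  ✗
  work (W = Fd): kg·m²/s²  ✗
  electrical power (P = IV): kg·m²/s³  ✓ matches

Only electrical power has units kg·m²/s³.

Answer: electrical power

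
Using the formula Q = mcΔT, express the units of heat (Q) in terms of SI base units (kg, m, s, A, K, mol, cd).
Units of each symbol in Q = mcΔT:
  m (mass): kg
  c (specific heat capacity, in J/(kg·K)): m²/(s²·K)
  ΔT (temperature change): K

Multiplying the contributions: [kg] · [m²/(s²·K)] · [K]
Adding exponents of each base unit: kg: 1, m: 2, s: -2
SI base units of heat: kg·m²/s²

Answer: kg·m²/s²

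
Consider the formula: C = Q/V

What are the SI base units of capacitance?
Units of each symbol in C = Q/V:
  Q (charge, in coulombs): s·A
  V (voltage, in volts): kg·m²/(s³·A)  → in the denominator, contributes s³·A/(kg·m²)

Multiplying the contributions: [s·A] · [s³·A/(kg·m²)]
Adding exponents of each base unit: kg: -1, m: -2, s: 4, A: 2
SI base units of capacitance: s⁴·A²/(kg·m²)

Answer: s⁴·A²/(kg·m²)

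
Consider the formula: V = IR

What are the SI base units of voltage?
Units of each symbol in V = IR:
  I (current): A
  R (resistance, in ohms): kg·m²/(s³·A²)

Multiplying the contributions: [A] · [kg·m²/(s³·A²)]
Adding exponents of each base unit: kg: 1, m: 2, s: -3, A: -1
SI base units of voltage: kg·m²/(s³·A)

Answer: kg·m²/(s³·A)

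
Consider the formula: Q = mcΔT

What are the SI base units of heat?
Units of each symbol in Q = mcΔT:
  m (mass): kg
  c (specific heat capacity, in J/(kg·K)): m²/(s²·K)
  ΔT (temperature change): K

Multiplying the contributions: [kg] · [m²/(s²·K)] · [K]
Adding exponents of each base unit: kg: 1, m: 2, s: -2
SI base units of heat: kg·m²/s²

Answer: kg·m²/s²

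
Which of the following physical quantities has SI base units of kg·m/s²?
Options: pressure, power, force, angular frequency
Checking the SI base units of each option:
  pressure (P = F/A): kg/(m·s²)  ✗
  power (P = W/t): kg·m²/s³  ✗
  force (F = ma): kg·m/s²  ✓ matches
  angular frequency (ω = 2πf): 1/s  ✗

Only force has units kg·m/s².

Answer: force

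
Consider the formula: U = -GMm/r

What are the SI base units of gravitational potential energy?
Units of each symbol in U = -GMm/r:
  G (gravitational constant): m³/(kg·s²)
  M (mass): kg
  m (mass): kg
  r (distance): m  → in the denominator, contributes 1/m
  The minus sign does not affect the units.

Multiplying the contributions: [m³/(kg·s²)] · [kg] · [kg] · [1/m]
Adding exponents of each base unit: kg: 1, m: 2, s: -2
SI base units of gravitational potential energy: kg·m²/s²

Answer: kg·m²/s²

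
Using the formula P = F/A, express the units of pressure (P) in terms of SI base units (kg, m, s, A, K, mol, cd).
Units of each symbol in P = F/A:
  F (force): kg·m/s²
  A (area): m²  → in the denominator, contributes 1/m²

Multiplying the contributions: [kg·m/s²] · [1/m²]
Adding exponents of each base unit: kg: 1, m: -1, s: -2
SI base units of pressure: kg/(m·s²)

Answer: kg/(m·s²)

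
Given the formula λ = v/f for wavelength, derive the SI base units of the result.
Units of each symbol in λ = v/f:
  v (wave speed): m/s
  f (frequency): 1/s  → in the denominator, contributes s

Multiplying the contributions: [m/s] · [s]
Adding exponents of each base unit: m: 1
SI base units of wavelength: m

Answer: m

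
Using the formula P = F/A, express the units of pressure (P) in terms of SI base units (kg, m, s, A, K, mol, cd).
Units of each symbol in P = F/A:
  F (force): kg·m/s²
  A (area): m²  → in the denominator, contributes 1/m²

Multiplying the contributions: [kg·m/s²] · [1/m²]
Adding exponents of each base unit: kg: 1, m: -1, s: -2
SI base units of pressure: kg/(m·s²)

Answer: kg/(m·s²)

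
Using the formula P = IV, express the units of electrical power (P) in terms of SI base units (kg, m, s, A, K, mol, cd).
Units of each symbol in P = IV:
  I (current): A
  V (voltage, in volts): kg·m²/(s³·A)

Multiplying the contributions: [A] · [kg·m²/(s³·A)]
Adding exponents of each base unit: kg: 1, m: 2, s: -3
SI base units of electrical power: kg·m²/s³

Answer: kg·m²/s³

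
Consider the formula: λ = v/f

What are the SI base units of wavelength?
Units of each symbol in λ = v/f:
  v (wave speed): m/s
  f (frequency): 1/s  → in the denominator, contributes s

Multiplying the contributions: [m/s] · [s]
Adding exponents of each base unit: m: 1
SI base units of wavelength: m

Answer: m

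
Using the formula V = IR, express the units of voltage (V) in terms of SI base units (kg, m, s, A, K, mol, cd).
Units of each symbol in V = IR:
  I (current): A
  R (resistance, in ohms): kg·m²/(s³·A²)

Multiplying the contributions: [A] · [kg·m²/(s³·A²)]
Adding exponents of each base unit: kg: 1, m: 2, s: -3, A: -1
SI base units of voltage: kg·m²/(s³·A)

Answer: kg·m²/(s³·A)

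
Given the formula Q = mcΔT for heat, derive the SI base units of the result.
Units of each symbol in Q = mcΔT:
  m (mass): kg
  c (specific heat capacity, in J/(kg·K)): m²/(s²·K)
  ΔT (temperature change): K

Multiplying the contributions: [kg] · [m²/(s²·K)] · [K]
Adding exponents of each base unit: kg: 1, m: 2, s: -2
SI base units of heat: kg·m²/s²

Answer: kg·m²/s²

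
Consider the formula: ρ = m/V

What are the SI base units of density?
Units of each symbol in ρ = m/V:
  m (mass): kg
  V (volume): m³  → in the denominator, contributes 1/m³

Multiplying the contributions: [kg] · [1/m³]
Adding exponents of each base unit: kg: 1, m: -3
SI base units of density: kg/m³

Answer: kg/m³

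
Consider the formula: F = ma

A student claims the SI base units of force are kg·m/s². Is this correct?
Units of each symbol in F = ma:
  m (mass): kg
  a (acceleration): m/s²

Multiplying the contributions: [kg] · [m/s²]
Adding exponents of each base unit: kg: 1, m: 1, s: -2
SI base units of force: kg·m/s²

The claimed units kg·m/s² match the derived units, so the claim is correct.

Answer: Yes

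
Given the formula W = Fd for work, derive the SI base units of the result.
Units of each symbol in W = Fd:
  F (force): kg·m/s²
  d (displacement): m

Multiplying the contributions: [kg·m/s²] · [m]
Adding exponents of each base unit: kg: 1, m: 2, s: -2
SI base units of work: kg·m²/s²

Answer: kg·m²/s²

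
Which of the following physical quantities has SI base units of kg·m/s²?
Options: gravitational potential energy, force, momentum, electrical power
Checking the SI base units of each option:
  gravitational potential energy (U = -GMm/r): kg·m²/s²  ✗
  force (F = ma): kg·m/s²  ✓ matches
  momentum (p = mv): kg·m/s  ✗
  electrical power (P = IV): kg·m²/s³  ✗

Only force has units kg·m/s².

Answer: force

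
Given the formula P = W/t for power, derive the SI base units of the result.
Units of each symbol in P = W/t:
  W (work): kg·m²/s²
  t (time): s  → in the denominator, contributes 1/s

Multiplying the contributions: [kg·m²/s²] · [1/s]
Adding exponents of each base unit: kg: 1, m: 2, s: -3
SI base units of power: kg·m²/s³

Answer: kg·m²/s³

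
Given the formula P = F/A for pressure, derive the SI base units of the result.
Units of each symbol in P = F/A:
  F (force): kg·m/s²
  A (area): m²  → in the denominator, contributes 1/m²

Multiplying the contributions: [kg·m/s²] · [1/m²]
Adding exponents of each base unit: kg: 1, m: -1, s: -2
SI base units of pressure: kg/(m·s²)

Answer: kg/(m·s²)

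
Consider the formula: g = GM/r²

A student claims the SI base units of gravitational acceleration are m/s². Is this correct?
Units of each symbol in g = GM/r²:
  G (gravitational constant): m³/(kg·s²)
  M (mass): kg
  r (distance): m  → to the power 2 in the denominator, contributes 1/m²

Multiplying the contributions: [m³/(kg·s²)] · [kg] · [1/m²]
Adding exponents of each base unit: m: 1, s: -2
SI base units of gravitational acceleration: m/s²

The claimed units m/s² match the derived units, so the claim is correct.

Answer: Yes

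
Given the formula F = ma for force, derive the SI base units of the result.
Units of each symbol in F = ma:
  m (mass): kg
  a (acceleration): m/s²

Multiplying the contributions: [kg] · [m/s²]
Adding exponents of each base unit: kg: 1, m: 1, s: -2
SI base units of force: kg·m/s²

Answer: kg·m/s²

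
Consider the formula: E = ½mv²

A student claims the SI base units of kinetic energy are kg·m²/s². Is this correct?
Units of each symbol in E = ½mv²:
  m (mass): kg
  v (speed): m/s  → to the power 2, contributes m²/s²
  The factor ½ is dimensionless.

Multiplying the contributions: [kg] · [m²/s²]
Adding exponents of each base unit: kg: 1, m: 2, s: -2
SI base units of kinetic energy: kg·m²/s²

The claimed units kg·m²/s² match the derived units, so the claim is correct.

Answer: Yes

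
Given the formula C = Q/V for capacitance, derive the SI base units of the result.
Units of each symbol in C = Q/V:
  Q (charge, in coulombs): s·A
  V (voltage, in volts): kg·m²/(s³·A)  → in the denominator, contributes s³·A/(kg·m²)

Multiplying the contributions: [s·A] · [s³·A/(kg·m²)]
Adding exponents of each base unit: kg: -1, m: -2, s: 4, A: 2
SI base units of capacitance: s⁴·A²/(kg·m²)

Answer: s⁴·A²/(kg·m²)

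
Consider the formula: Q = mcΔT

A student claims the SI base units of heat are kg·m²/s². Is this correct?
Units of each symbol in Q = mcΔT:
  m (mass): kg
  c (specific heat capacity, in J/(kg·K)): m²/(s²·K)
  ΔT (temperature change): K

Multiplying the contributions: [kg] · [m²/(s²·K)] · [K]
Adding exponents of each base unit: kg: 1, m: 2, s: -2
SI base units of heat: kg·m²/s²

The claimed units kg·m²/s² match the derived units, so the claim is correct.

Answer: Yes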